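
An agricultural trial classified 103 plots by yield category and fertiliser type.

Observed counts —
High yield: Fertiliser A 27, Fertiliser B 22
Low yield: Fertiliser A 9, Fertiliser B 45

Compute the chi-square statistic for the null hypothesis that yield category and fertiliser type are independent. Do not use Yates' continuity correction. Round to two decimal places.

16.69

Row totals: 49, 54. Column totals: 36, 67. Grand total N = 103.
Expected counts (row total × column total / N):
  High yield, Fertiliser A: 49×36/103 = 17.126
  High yield, Fertiliser B: 49×67/103 = 31.874
  Low yield, Fertiliser A: 54×36/103 = 18.874
  Low yield, Fertiliser B: 54×67/103 = 35.126
Contributions (O − E)²/E:
  (27 − 17.126)²/17.126 = 5.6929
  (22 − 31.874)²/31.874 = 3.0588
  (9 − 18.874)²/18.874 = 5.1656
  (45 − 35.126)²/35.126 = 2.7756
χ² = 5.6929 + 3.0588 + 5.1656 + 2.7756 = 16.69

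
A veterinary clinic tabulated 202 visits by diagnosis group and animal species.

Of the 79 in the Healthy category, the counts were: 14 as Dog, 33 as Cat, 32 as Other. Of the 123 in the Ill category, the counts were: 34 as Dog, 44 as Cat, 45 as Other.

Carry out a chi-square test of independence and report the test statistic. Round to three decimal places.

2.641

Row totals: 79, 123. Column totals: 48, 77, 77. Grand total N = 202.
Expected counts (row total × column total / N):
  Healthy, Dog: 79×48/202 = 18.7723
  Healthy, Cat: 79×77/202 = 30.1139
  Healthy, Other: 79×77/202 = 30.1139
  Ill, Dog: 123×48/202 = 29.2277
  Ill, Cat: 123×77/202 = 46.8861
  Ill, Other: 123×77/202 = 46.8861
Contributions (O − E)²/E:
  (14 − 18.7723)²/18.7723 = 1.2132
  (33 − 30.1139)²/30.1139 = 0.2766
  (32 − 30.1139)²/30.1139 = 0.1181
  (34 − 29.2277)²/29.2277 = 0.7792
  (44 − 46.8861)²/46.8861 = 0.1777
  (45 − 46.8861)²/46.8861 = 0.0759
χ² = 1.2132 + 0.2766 + 0.1181 + 0.7792 + 0.1777 + 0.0759 = 2.641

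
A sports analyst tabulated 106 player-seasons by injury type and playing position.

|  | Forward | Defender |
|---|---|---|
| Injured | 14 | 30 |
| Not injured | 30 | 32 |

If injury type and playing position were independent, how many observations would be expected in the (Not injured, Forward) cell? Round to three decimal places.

25.736

Row total (Not injured) = 62; column total (Forward) = 44; grand total N = 106.
Expected count = (row total × column total) / N = 62 × 44 / 106 = 25.736.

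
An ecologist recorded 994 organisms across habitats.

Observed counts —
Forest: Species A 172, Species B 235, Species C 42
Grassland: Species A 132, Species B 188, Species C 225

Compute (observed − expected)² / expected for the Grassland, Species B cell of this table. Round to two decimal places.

8.32

Row total (Grassland) = 545; column total (Species B) = 423; N = 994.
Expected count E = 545 × 423 / 994 = 231.927.
Contribution = (O − E)²/E = (188 − 231.927)² / 231.927 = 8.32.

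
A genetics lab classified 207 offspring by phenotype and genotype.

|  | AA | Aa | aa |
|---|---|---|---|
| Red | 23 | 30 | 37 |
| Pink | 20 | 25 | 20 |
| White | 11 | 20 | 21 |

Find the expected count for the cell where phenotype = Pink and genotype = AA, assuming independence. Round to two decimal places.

Row total (Pink) = 65; column total (AA) = 54; grand total N = 207.
Expected count = (row total × column total) / N = 65 × 54 / 207 = 16.96.

16.96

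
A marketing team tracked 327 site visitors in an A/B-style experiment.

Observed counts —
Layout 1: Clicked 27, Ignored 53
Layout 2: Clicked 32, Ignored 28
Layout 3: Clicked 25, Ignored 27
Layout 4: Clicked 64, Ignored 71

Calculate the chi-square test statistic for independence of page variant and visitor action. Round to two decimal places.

Row totals: 80, 60, 52, 135. Column totals: 148, 179. Grand total N = 327.
Expected counts (row total × column total / N):
  Layout 1, Clicked: 80×148/327 = 36.208
  Layout 1, Ignored: 80×179/327 = 43.792
  Layout 2, Clicked: 60×148/327 = 27.156
  Layout 2, Ignored: 60×179/327 = 32.844
  Layout 3, Clicked: 52×148/327 = 23.535
  Layout 3, Ignored: 52×179/327 = 28.465
  Layout 4, Clicked: 135×148/327 = 61.101
  Layout 4, Ignored: 135×179/327 = 73.899
Contributions (O − E)²/E:
  (27 − 36.208)²/36.208 = 2.3417
  (53 − 43.792)²/43.792 = 1.9361
  (32 − 27.156)²/27.156 = 0.8641
  (28 − 32.844)²/32.844 = 0.7144
  (25 − 23.535)²/23.535 = 0.0912
  (27 − 28.465)²/28.465 = 0.0754
  (64 − 61.101)²/61.101 = 0.1375
  (71 − 73.899)²/73.899 = 0.1137
χ² = 2.3417 + 1.9361 + 0.8641 + 0.7144 + 0.0912 + 0.0754 + 0.1375 + 0.1137 = 6.27

6.27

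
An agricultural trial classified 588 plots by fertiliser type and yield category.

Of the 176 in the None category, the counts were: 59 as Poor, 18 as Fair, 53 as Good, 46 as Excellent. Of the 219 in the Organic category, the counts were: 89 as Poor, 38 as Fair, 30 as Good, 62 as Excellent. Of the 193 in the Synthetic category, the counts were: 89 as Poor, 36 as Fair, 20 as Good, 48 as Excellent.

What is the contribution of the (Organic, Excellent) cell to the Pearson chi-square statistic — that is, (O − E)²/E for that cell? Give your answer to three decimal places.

0.262

Row total (Organic) = 219; column total (Excellent) = 156; N = 588.
Expected count E = 219 × 156 / 588 = 58.1020.
Contribution = (O − E)²/E = (62 − 58.1020)² / 58.1020 = 0.262.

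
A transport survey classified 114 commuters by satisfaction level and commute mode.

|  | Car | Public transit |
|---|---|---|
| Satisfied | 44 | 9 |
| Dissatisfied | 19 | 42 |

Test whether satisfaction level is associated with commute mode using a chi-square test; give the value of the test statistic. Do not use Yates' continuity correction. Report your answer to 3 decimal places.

30.864

Row totals: 53, 61. Column totals: 63, 51. Grand total N = 114.
Expected counts (row total × column total / N):
  Satisfied, Car: 53×63/114 = 29.2895
  Satisfied, Public transit: 53×51/114 = 23.7105
  Dissatisfied, Car: 61×63/114 = 33.7105
  Dissatisfied, Public transit: 61×51/114 = 27.2895
Contributions (O − E)²/E:
  (44 − 29.2895)²/29.2895 = 7.3883
  (9 − 23.7105)²/23.7105 = 9.1267
  (19 − 33.7105)²/33.7105 = 6.4193
  (42 − 27.2895)²/27.2895 = 7.9297
χ² = 7.3883 + 9.1267 + 6.4193 + 7.9297 = 30.864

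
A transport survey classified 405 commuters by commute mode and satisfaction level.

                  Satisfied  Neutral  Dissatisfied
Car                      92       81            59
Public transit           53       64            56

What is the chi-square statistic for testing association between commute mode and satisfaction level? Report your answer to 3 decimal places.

4.052

Row totals: 232, 173. Column totals: 145, 145, 115. Grand total N = 405.
Expected counts (row total × column total / N):
  Car, Satisfied: 232×145/405 = 83.0617
  Car, Neutral: 232×145/405 = 83.0617
  Car, Dissatisfied: 232×115/405 = 65.8765
  Public transit, Satisfied: 173×145/405 = 61.9383
  Public transit, Neutral: 173×145/405 = 61.9383
  Public transit, Dissatisfied: 173×115/405 = 49.1235
Contributions (O − E)²/E:
  (92 − 83.0617)²/83.0617 = 0.9619
  (81 − 83.0617)²/83.0617 = 0.0512
  (59 − 65.8765)²/65.8765 = 0.7178
  (53 − 61.9383)²/61.9383 = 1.2899
  (64 − 61.9383)²/61.9383 = 0.0686
  (56 − 49.1235)²/49.1235 = 0.9626
χ² = 0.9619 + 0.0512 + 0.7178 + 1.2899 + 0.0686 + 0.9626 = 4.052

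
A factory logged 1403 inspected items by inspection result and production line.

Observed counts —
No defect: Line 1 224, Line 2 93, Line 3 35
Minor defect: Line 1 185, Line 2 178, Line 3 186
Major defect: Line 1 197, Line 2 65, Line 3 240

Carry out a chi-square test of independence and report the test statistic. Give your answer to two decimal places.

Row totals: 352, 549, 502. Column totals: 606, 336, 461. Grand total N = 1403.
Expected counts (row total × column total / N):
  No defect, Line 1: 352×606/1403 = 152.040
  No defect, Line 2: 352×336/1403 = 84.299
  No defect, Line 3: 352×461/1403 = 115.661
  Minor defect, Line 1: 549×606/1403 = 237.130
  Minor defect, Line 2: 549×336/1403 = 131.478
  Minor defect, Line 3: 549×461/1403 = 180.391
  Major defect, Line 1: 502×606/1403 = 216.830
  Major defect, Line 2: 502×336/1403 = 120.222
  Major defect, Line 3: 502×461/1403 = 164.948
Contributions (O − E)²/E:
  (224 − 152.040)²/152.040 = 34.0584
  (93 − 84.299)²/84.299 = 0.8981
  (35 − 115.661)²/115.661 = 56.2523
  (185 − 237.130)²/237.130 = 11.4601
  (178 − 131.478)²/131.478 = 16.4613
  (186 − 180.391)²/180.391 = 0.1744
  (197 − 216.830)²/216.830 = 1.8135
  (65 − 120.222)²/120.222 = 25.3653
  (240 − 164.948)²/164.948 = 34.1490
χ² = 34.0584 + 0.8981 + 56.2523 + 11.4601 + 16.4613 + 0.1744 + 1.8135 + 25.3653 + 34.1490 = 180.63

180.63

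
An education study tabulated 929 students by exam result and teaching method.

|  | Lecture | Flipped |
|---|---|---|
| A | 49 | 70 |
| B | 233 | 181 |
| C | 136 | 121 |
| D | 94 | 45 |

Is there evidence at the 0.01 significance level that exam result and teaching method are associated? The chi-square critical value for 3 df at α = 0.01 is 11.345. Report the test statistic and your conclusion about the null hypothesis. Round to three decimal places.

Row totals: 119, 414, 257, 139. Column totals: 512, 417. Grand total N = 929.
Expected counts (row total × column total / N):
  A, Lecture: 119×512/929 = 65.5845
  A, Flipped: 119×417/929 = 53.4155
  B, Lecture: 414×512/929 = 228.1679
  B, Flipped: 414×417/929 = 185.8321
  C, Lecture: 257×512/929 = 141.6405
  C, Flipped: 257×417/929 = 115.3595
  D, Lecture: 139×512/929 = 76.6071
  D, Flipped: 139×417/929 = 62.3929
Contributions (O − E)²/E:
  (49 − 65.5845)²/65.5845 = 4.1938
  (70 − 53.4155)²/53.4155 = 5.1492
  (233 − 228.1679)²/228.1679 = 0.1023
  (181 − 185.8321)²/185.8321 = 0.1256
  (136 − 141.6405)²/141.6405 = 0.2246
  (121 − 115.3595)²/115.3595 = 0.2758
  (94 − 76.6071)²/76.6071 = 3.9489
  (45 − 62.3929)²/62.3929 = 4.8485
χ² = 4.1938 + 5.1492 + 0.1023 + 0.1256 + 0.2246 + 0.2758 + 3.9489 + 4.8485 = 18.869
df = (4−1)(2−1) = 3. Since 18.869 > 11.345, reject the null hypothesis of independence at α = 0.01.

18.869; reject H₀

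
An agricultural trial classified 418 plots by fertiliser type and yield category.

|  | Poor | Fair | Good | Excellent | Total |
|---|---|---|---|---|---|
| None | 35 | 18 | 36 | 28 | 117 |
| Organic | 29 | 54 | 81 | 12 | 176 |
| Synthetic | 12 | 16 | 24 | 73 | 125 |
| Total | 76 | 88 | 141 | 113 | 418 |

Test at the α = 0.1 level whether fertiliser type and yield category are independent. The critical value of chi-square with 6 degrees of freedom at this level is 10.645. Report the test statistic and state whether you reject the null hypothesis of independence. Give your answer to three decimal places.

Grand total N = 418.
Expected counts (row total × column total / N):
  None, Poor: 117×76/418 = 21.27273
  None, Fair: 117×88/418 = 24.63158
  None, Good: 117×141/418 = 39.46651
  None, Excellent: 117×113/418 = 31.62919
  Organic, Poor: 176×76/418 = 32.00000
  Organic, Fair: 176×88/418 = 37.05263
  Organic, Good: 176×141/418 = 59.36842
  Organic, Excellent: 176×113/418 = 47.57895
  Synthetic, Poor: 125×76/418 = 22.72727
  Synthetic, Fair: 125×88/418 = 26.31579
  Synthetic, Good: 125×141/418 = 42.16507
  Synthetic, Excellent: 125×113/418 = 33.79187
Contributions (O − E)²/E:
  (35 − 21.27273)²/21.27273 = 8.8582
  (18 − 24.63158)²/24.63158 = 1.7854
  (36 − 39.46651)²/39.46651 = 0.3045
  (28 − 31.62919)²/31.62919 = 0.4164
  (29 − 32.00000)²/32.00000 = 0.2813
  (54 − 37.05263)²/37.05263 = 7.7515
  (81 − 59.36842)²/59.36842 = 7.8817
  (12 − 47.57895)²/47.57895 = 26.6055
  (12 − 22.72727)²/22.72727 = 5.0633
  (16 − 26.31579)²/26.31579 = 4.0438
  (24 − 42.16507)²/42.16507 = 7.8257
  (73 − 33.79187)²/33.79187 = 45.4925
χ² = 8.8582 + 1.7854 + 0.3045 + 0.4164 + 0.2813 + 7.7515 + 7.8817 + 26.6055 + 5.0633 + 4.0438 + 7.8257 + 45.4925 = 116.310
df = (3−1)(4−1) = 6. Since 116.310 > 10.645, reject the null hypothesis of independence at α = 0.1.

116.310; reject H₀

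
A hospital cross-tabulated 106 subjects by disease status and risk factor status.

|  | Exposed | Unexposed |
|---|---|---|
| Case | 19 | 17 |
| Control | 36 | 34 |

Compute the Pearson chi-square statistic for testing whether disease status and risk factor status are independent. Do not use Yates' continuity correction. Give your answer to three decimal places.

0.017

Row totals: 36, 70. Column totals: 55, 51. Grand total N = 106.
Expected counts (row total × column total / N):
  Case, Exposed: 36×55/106 = 18.6792
  Case, Unexposed: 36×51/106 = 17.3208
  Control, Exposed: 70×55/106 = 36.3208
  Control, Unexposed: 70×51/106 = 33.6792
Contributions (O − E)²/E:
  (19 − 18.6792)²/18.6792 = 0.0055
  (17 − 17.3208)²/17.3208 = 0.0059
  (36 − 36.3208)²/36.3208 = 0.0028
  (34 − 33.6792)²/33.6792 = 0.0031
χ² = 0.0055 + 0.0059 + 0.0028 + 0.0031 = 0.017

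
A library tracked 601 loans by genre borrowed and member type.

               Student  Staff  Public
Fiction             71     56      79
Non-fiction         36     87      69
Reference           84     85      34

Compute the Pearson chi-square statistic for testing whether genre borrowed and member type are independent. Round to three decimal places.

Row totals: 206, 192, 203. Column totals: 191, 228, 182. Grand total N = 601.
Expected counts (row total × column total / N):
  Fiction, Student: 206×191/601 = 65.4676
  Fiction, Staff: 206×228/601 = 78.1498
  Fiction, Public: 206×182/601 = 62.3827
  Non-fiction, Student: 192×191/601 = 61.0183
  Non-fiction, Staff: 192×228/601 = 72.8386
  Non-fiction, Public: 192×182/601 = 58.1431
  Reference, Student: 203×191/601 = 64.5141
  Reference, Staff: 203×228/601 = 77.0116
  Reference, Public: 203×182/601 = 61.4742
Contributions (O − E)²/E:
  (71 − 65.4676)²/65.4676 = 0.4675
  (56 − 78.1498)²/78.1498 = 6.2779
  (79 − 62.3827)²/62.3827 = 4.4265
  (36 − 61.0183)²/61.0183 = 10.2578
  (87 − 72.8386)²/72.8386 = 2.7533
  (69 − 58.1431)²/58.1431 = 2.0273
  (84 − 64.5141)²/64.5141 = 5.8855
  (85 − 77.0116)²/77.0116 = 0.8286
  (34 − 61.4742)²/61.4742 = 12.2788
χ² = 0.4675 + 6.2779 + 4.4265 + 10.2578 + 2.7533 + 2.0273 + 5.8855 + 0.8286 + 12.2788 = 45.203

45.203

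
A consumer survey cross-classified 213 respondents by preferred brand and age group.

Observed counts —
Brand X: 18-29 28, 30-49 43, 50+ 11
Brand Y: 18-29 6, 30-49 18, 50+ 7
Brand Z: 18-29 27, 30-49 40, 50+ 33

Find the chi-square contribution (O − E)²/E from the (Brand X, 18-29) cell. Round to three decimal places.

0.869

Row total (Brand X) = 82; column total (18-29) = 61; N = 213.
Expected count E = 82 × 61 / 213 = 23.4836.
Contribution = (O − E)²/E = (28 − 23.4836)² / 23.4836 = 0.869.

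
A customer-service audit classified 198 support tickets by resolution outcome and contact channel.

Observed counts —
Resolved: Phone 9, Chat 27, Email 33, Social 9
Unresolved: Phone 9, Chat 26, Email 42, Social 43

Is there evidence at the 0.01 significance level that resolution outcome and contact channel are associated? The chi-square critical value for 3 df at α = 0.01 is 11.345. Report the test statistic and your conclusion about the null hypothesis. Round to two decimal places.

15.10; reject H₀

Row totals: 78, 120. Column totals: 18, 53, 75, 52. Grand total N = 198.
Expected counts (row total × column total / N):
  Resolved, Phone: 78×18/198 = 7.091
  Resolved, Chat: 78×53/198 = 20.879
  Resolved, Email: 78×75/198 = 29.545
  Resolved, Social: 78×52/198 = 20.485
  Unresolved, Phone: 120×18/198 = 10.909
  Unresolved, Chat: 120×53/198 = 32.121
  Unresolved, Email: 120×75/198 = 45.455
  Unresolved, Social: 120×52/198 = 31.515
Contributions (O − E)²/E:
  (9 − 7.091)²/7.091 = 0.5139
  (27 − 20.879)²/20.879 = 1.7945
  (33 − 29.545)²/29.545 = 0.4040
  (9 − 20.485)²/20.485 = 6.4391
  (9 − 10.909)²/10.909 = 0.3341
  (26 − 32.121)²/32.121 = 1.1664
  (42 − 45.455)²/45.455 = 0.2626
  (43 − 31.515)²/31.515 = 4.1855
χ² = 0.5139 + 1.7945 + 0.4040 + 6.4391 + 0.3341 + 1.1664 + 0.2626 + 4.1855 = 15.10
df = (2−1)(4−1) = 3. Since 15.10 > 11.345, reject the null hypothesis of independence at α = 0.01.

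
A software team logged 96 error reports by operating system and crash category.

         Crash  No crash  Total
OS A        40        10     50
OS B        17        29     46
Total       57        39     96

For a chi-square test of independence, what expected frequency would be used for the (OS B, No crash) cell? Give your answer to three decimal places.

18.688

Row total (OS B) = 46; column total (No crash) = 39; grand total N = 96.
Expected count = (row total × column total) / N = 46 × 39 / 96 = 18.688.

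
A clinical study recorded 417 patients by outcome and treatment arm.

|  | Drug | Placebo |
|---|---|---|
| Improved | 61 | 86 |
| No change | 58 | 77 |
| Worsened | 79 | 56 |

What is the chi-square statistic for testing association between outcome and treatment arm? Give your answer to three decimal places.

Row totals: 147, 135, 135. Column totals: 198, 219. Grand total N = 417.
Expected counts (row total × column total / N):
  Improved, Drug: 147×198/417 = 69.79856
  Improved, Placebo: 147×219/417 = 77.20144
  No change, Drug: 135×198/417 = 64.10072
  No change, Placebo: 135×219/417 = 70.89928
  Worsened, Drug: 135×198/417 = 64.10072
  Worsened, Placebo: 135×219/417 = 70.89928
Contributions (O − E)²/E:
  (61 − 69.79856)²/69.79856 = 1.1091
  (86 − 77.20144)²/77.20144 = 1.0028
  (58 − 64.10072)²/64.10072 = 0.5806
  (77 − 70.89928)²/70.89928 = 0.5250
  (79 − 64.10072)²/64.10072 = 3.4631
  (56 − 70.89928)²/70.89928 = 3.1310
χ² = 1.1091 + 1.0028 + 0.5806 + 0.5250 + 3.4631 + 3.1310 = 9.812

9.812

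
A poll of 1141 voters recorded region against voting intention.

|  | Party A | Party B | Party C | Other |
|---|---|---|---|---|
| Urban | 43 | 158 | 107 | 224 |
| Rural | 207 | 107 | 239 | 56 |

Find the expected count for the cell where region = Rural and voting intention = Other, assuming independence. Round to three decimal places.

Row total (Rural) = 609; column total (Other) = 280; grand total N = 1141.
Expected count = (row total × column total) / N = 609 × 280 / 1141 = 149.448.

149.448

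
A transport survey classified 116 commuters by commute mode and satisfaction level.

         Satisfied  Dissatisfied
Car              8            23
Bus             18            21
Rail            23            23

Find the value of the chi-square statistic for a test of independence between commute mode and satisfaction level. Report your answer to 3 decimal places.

4.812

Row totals: 31, 39, 46. Column totals: 49, 67. Grand total N = 116.
Expected counts (row total × column total / N):
  Car, Satisfied: 31×49/116 = 13.0948
  Car, Dissatisfied: 31×67/116 = 17.9052
  Bus, Satisfied: 39×49/116 = 16.4741
  Bus, Dissatisfied: 39×67/116 = 22.5259
  Rail, Satisfied: 46×49/116 = 19.4310
  Rail, Dissatisfied: 46×67/116 = 26.5690
Contributions (O − E)²/E:
  (8 − 13.0948)²/13.0948 = 1.9822
  (23 − 17.9052)²/17.9052 = 1.4497
  (18 − 16.4741)²/16.4741 = 0.1413
  (21 − 22.5259)²/22.5259 = 0.1034
  (23 − 19.4310)²/19.4310 = 0.6555
  (23 − 26.5690)²/26.5690 = 0.4794
χ² = 1.9822 + 1.4497 + 0.1413 + 0.1034 + 0.6555 + 0.4794 = 4.812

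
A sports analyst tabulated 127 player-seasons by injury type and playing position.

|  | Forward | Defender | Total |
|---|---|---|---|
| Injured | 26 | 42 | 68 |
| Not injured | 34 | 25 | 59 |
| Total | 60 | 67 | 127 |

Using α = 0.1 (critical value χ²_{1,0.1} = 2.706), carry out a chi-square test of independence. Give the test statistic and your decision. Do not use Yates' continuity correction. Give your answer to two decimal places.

4.77; reject H₀

Grand total N = 127.
Expected counts (row total × column total / N):
  Injured, Forward: 68×60/127 = 32.126
  Injured, Defender: 68×67/127 = 35.874
  Not injured, Forward: 59×60/127 = 27.874
  Not injured, Defender: 59×67/127 = 31.126
Contributions (O − E)²/E:
  (26 − 32.126)²/32.126 = 1.1681
  (42 − 35.874)²/35.874 = 1.0461
  (34 − 27.874)²/27.874 = 1.3463
  (25 − 31.126)²/31.126 = 1.2057
χ² = 1.1681 + 1.0461 + 1.3463 + 1.2057 = 4.77
df = (2−1)(2−1) = 1. Since 4.77 > 2.706, reject the null hypothesis of independence at α = 0.1.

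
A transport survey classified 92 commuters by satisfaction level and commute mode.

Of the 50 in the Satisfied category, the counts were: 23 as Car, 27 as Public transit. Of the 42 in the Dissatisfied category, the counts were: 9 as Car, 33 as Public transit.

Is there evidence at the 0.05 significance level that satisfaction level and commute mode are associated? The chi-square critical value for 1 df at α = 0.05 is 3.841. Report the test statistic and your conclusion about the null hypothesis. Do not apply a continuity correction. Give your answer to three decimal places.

Row totals: 50, 42. Column totals: 32, 60. Grand total N = 92.
Expected counts (row total × column total / N):
  Satisfied, Car: 50×32/92 = 17.3913
  Satisfied, Public transit: 50×60/92 = 32.6087
  Dissatisfied, Car: 42×32/92 = 14.6087
  Dissatisfied, Public transit: 42×60/92 = 27.3913
Contributions (O − E)²/E:
  (23 − 17.3913)²/17.3913 = 1.8088
  (27 − 32.6087)²/32.6087 = 0.9647
  (9 − 14.6087)²/14.6087 = 2.1533
  (33 − 27.3913)²/27.3913 = 1.1484
χ² = 1.8088 + 0.9647 + 2.1533 + 1.1484 = 6.075
df = (2−1)(2−1) = 1. Since 6.075 > 3.841, reject the null hypothesis of independence at α = 0.05.

6.075; reject H₀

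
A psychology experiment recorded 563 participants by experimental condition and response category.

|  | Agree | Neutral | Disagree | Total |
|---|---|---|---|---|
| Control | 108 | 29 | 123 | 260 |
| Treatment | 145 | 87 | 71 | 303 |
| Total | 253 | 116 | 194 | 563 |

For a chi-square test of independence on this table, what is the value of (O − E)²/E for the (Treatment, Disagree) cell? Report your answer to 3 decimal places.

Row total (Treatment) = 303; column total (Disagree) = 194; N = 563.
Expected count E = 303 × 194 / 563 = 104.4085.
Contribution = (O − E)²/E = (71 − 104.4085)² / 104.4085 = 10.690.

10.690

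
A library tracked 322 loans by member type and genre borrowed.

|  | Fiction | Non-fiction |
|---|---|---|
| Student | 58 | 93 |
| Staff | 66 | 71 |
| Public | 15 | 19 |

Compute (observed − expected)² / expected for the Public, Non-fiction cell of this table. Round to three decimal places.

Row total (Public) = 34; column total (Non-fiction) = 183; N = 322.
Expected count E = 34 × 183 / 322 = 19.3230.
Contribution = (O − E)²/E = (19 − 19.3230)² / 19.3230 = 0.005.

0.005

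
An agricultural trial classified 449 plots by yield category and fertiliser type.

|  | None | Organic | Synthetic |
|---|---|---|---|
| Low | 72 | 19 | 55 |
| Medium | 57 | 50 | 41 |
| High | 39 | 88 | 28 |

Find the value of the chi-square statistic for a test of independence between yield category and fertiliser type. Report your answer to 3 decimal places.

Row totals: 146, 148, 155. Column totals: 168, 157, 124. Grand total N = 449.
Expected counts (row total × column total / N):
  Low, None: 146×168/449 = 54.6281
  Low, Organic: 146×157/449 = 51.0512
  Low, Synthetic: 146×124/449 = 40.3207
  Medium, None: 148×168/449 = 55.3764
  Medium, Organic: 148×157/449 = 51.7506
  Medium, Synthetic: 148×124/449 = 40.8731
  High, None: 155×168/449 = 57.9955
  High, Organic: 155×157/449 = 54.1982
  High, Synthetic: 155×124/449 = 42.8062
Contributions (O − E)²/E:
  (72 − 54.6281)²/54.6281 = 5.5243
  (19 − 51.0512)²/51.0512 = 20.1225
  (55 − 40.3207)²/40.3207 = 5.3442
  (57 − 55.3764)²/55.3764 = 0.0476
  (50 − 51.7506)²/51.7506 = 0.0592
  (41 − 40.8731)²/40.8731 = 0.0004
  (39 − 57.9955)²/57.9955 = 6.2217
  (88 − 54.1982)²/54.1982 = 21.0812
  (28 − 42.8062)²/42.8062 = 5.1213
χ² = 5.5243 + 20.1225 + 5.3442 + 0.0476 + 0.0592 + 0.0004 + 6.2217 + 21.0812 + 5.1213 = 63.522

63.522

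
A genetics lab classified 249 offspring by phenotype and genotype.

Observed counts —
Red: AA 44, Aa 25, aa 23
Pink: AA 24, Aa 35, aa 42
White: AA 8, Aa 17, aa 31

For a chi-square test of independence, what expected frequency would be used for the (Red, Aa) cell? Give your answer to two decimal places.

28.45

Row total (Red) = 92; column total (Aa) = 77; grand total N = 249.
Expected count = (row total × column total) / N = 92 × 77 / 249 = 28.45.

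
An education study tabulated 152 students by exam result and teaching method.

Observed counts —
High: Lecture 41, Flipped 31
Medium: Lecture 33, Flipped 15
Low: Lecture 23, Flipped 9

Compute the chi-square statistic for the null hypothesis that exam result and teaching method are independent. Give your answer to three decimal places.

2.878

Row totals: 72, 48, 32. Column totals: 97, 55. Grand total N = 152.
Expected counts (row total × column total / N):
  High, Lecture: 72×97/152 = 45.9474
  High, Flipped: 72×55/152 = 26.0526
  Medium, Lecture: 48×97/152 = 30.6316
  Medium, Flipped: 48×55/152 = 17.3684
  Low, Lecture: 32×97/152 = 20.4211
  Low, Flipped: 32×55/152 = 11.5789
Contributions (O − E)²/E:
  (41 − 45.9474)²/45.9474 = 0.5327
  (31 − 26.0526)²/26.0526 = 0.9395
  (33 − 30.6316)²/30.6316 = 0.1831
  (15 − 17.3684)²/17.3684 = 0.3230
  (23 − 20.4211)²/20.4211 = 0.3257
  (9 − 11.5789)²/11.5789 = 0.5744
χ² = 0.5327 + 0.9395 + 0.1831 + 0.3230 + 0.3257 + 0.5744 = 2.878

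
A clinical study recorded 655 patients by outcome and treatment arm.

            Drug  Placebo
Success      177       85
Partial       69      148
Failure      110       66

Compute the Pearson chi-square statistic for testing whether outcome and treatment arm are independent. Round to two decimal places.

Row totals: 262, 217, 176. Column totals: 356, 299. Grand total N = 655.
Expected counts (row total × column total / N):
  Success, Drug: 262×356/655 = 142.400
  Success, Placebo: 262×299/655 = 119.600
  Partial, Drug: 217×356/655 = 117.942
  Partial, Placebo: 217×299/655 = 99.058
  Failure, Drug: 176×356/655 = 95.658
  Failure, Placebo: 176×299/655 = 80.342
Contributions (O − E)²/E:
  (177 − 142.400)²/142.400 = 8.4070
  (85 − 119.600)²/119.600 = 10.0097
  (69 − 117.942)²/117.942 = 20.3093
  (148 − 99.058)²/99.058 = 24.1810
  (110 − 95.658)²/95.658 = 2.1503
  (66 − 80.342)²/80.342 = 2.5602
χ² = 8.4070 + 10.0097 + 20.3093 + 24.1810 + 2.1503 + 2.5602 = 67.62

67.62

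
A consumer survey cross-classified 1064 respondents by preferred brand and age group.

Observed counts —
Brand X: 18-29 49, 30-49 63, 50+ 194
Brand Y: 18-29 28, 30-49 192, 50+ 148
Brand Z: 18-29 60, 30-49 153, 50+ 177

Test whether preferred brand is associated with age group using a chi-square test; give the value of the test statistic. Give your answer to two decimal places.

Row totals: 306, 368, 390. Column totals: 137, 408, 519. Grand total N = 1064.
Expected counts (row total × column total / N):
  Brand X, 18-29: 306×137/1064 = 39.400
  Brand X, 30-49: 306×408/1064 = 117.338
  Brand X, 50+: 306×519/1064 = 149.261
  Brand Y, 18-29: 368×137/1064 = 47.383
  Brand Y, 30-49: 368×408/1064 = 141.113
  Brand Y, 50+: 368×519/1064 = 179.504
  Brand Z, 18-29: 390×137/1064 = 50.216
  Brand Z, 30-49: 390×408/1064 = 149.549
  Brand Z, 50+: 390×519/1064 = 190.235
Contributions (O − E)²/E:
  (49 − 39.400)²/39.400 = 2.3391
  (63 − 117.338)²/117.338 = 25.1634
  (194 − 149.261)²/149.261 = 13.4099
  (28 − 47.383)²/47.383 = 7.9290
  (192 − 141.113)²/141.113 = 18.3504
  (148 − 179.504)²/179.504 = 5.5291
  (60 − 50.216)²/50.216 = 1.9063
  (153 − 149.549)²/149.549 = 0.0796
  (177 − 190.235)²/190.235 = 0.9208
χ² = 2.3391 + 25.1634 + 13.4099 + 7.9290 + 18.3504 + 5.5291 + 1.9063 + 0.0796 + 0.9208 = 75.63

75.63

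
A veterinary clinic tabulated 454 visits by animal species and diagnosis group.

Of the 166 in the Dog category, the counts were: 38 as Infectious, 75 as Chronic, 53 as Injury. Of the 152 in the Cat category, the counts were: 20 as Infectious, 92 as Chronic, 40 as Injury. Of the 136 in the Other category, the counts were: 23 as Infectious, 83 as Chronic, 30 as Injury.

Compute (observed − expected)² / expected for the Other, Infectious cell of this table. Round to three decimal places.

Row total (Other) = 136; column total (Infectious) = 81; N = 454.
Expected count E = 136 × 81 / 454 = 24.2643.
Contribution = (O − E)²/E = (23 − 24.2643)² / 24.2643 = 0.066.

0.066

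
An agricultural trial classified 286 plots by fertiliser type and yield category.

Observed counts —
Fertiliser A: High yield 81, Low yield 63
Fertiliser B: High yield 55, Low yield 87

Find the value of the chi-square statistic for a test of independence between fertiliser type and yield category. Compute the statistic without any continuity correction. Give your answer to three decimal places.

8.797

Row totals: 144, 142. Column totals: 136, 150. Grand total N = 286.
Expected counts (row total × column total / N):
  Fertiliser A, High yield: 144×136/286 = 68.4755
  Fertiliser A, Low yield: 144×150/286 = 75.5245
  Fertiliser B, High yield: 142×136/286 = 67.5245
  Fertiliser B, Low yield: 142×150/286 = 74.4755
Contributions (O − E)²/E:
  (81 − 68.4755)²/68.4755 = 2.2908
  (63 − 75.5245)²/75.5245 = 2.0770
  (55 − 67.5245)²/67.5245 = 2.3231
  (87 − 74.4755)²/74.4755 = 2.1062
χ² = 2.2908 + 2.0770 + 2.3231 + 2.1062 = 8.797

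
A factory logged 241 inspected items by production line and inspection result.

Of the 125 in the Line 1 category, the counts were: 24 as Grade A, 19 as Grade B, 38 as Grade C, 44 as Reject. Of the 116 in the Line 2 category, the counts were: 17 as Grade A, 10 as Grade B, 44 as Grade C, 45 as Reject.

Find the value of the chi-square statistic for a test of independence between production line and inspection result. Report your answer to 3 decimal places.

4.108

Row totals: 125, 116. Column totals: 41, 29, 82, 89. Grand total N = 241.
Expected counts (row total × column total / N):
  Line 1, Grade A: 125×41/241 = 21.2656
  Line 1, Grade B: 125×29/241 = 15.0415
  Line 1, Grade C: 125×82/241 = 42.5311
  Line 1, Reject: 125×89/241 = 46.1618
  Line 2, Grade A: 116×41/241 = 19.7344
  Line 2, Grade B: 116×29/241 = 13.9585
  Line 2, Grade C: 116×82/241 = 39.4689
  Line 2, Reject: 116×89/241 = 42.8382
Contributions (O − E)²/E:
  (24 − 21.2656)²/21.2656 = 0.3516
  (19 − 15.0415)²/15.0415 = 1.0418
  (38 − 42.5311)²/42.5311 = 0.4827
  (44 − 46.1618)²/46.1618 = 0.1012
  (17 − 19.7344)²/19.7344 = 0.3789
  (10 − 13.9585)²/13.9585 = 1.1226
  (44 − 39.4689)²/39.4689 = 0.5202
  (45 − 42.8382)²/42.8382 = 0.1091
χ² = 0.3516 + 1.0418 + 0.4827 + 0.1012 + 0.3789 + 1.1226 + 0.5202 + 0.1091 = 4.108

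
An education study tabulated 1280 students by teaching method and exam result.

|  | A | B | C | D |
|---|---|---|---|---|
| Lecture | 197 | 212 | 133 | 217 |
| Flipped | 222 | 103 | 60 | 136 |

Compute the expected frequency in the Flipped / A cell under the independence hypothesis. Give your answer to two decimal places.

Row total (Flipped) = 521; column total (A) = 419; grand total N = 1280.
Expected count = (row total × column total) / N = 521 × 419 / 1280 = 170.55.

170.55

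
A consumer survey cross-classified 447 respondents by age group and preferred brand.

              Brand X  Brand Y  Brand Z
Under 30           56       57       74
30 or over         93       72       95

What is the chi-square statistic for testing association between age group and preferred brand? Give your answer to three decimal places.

Row totals: 187, 260. Column totals: 149, 129, 169. Grand total N = 447.
Expected counts (row total × column total / N):
  Under 30, Brand X: 187×149/447 = 62.3333
  Under 30, Brand Y: 187×129/447 = 53.9664
  Under 30, Brand Z: 187×169/447 = 70.7002
  30 or over, Brand X: 260×149/447 = 86.6667
  30 or over, Brand Y: 260×129/447 = 75.0336
  30 or over, Brand Z: 260×169/447 = 98.2998
Contributions (O − E)²/E:
  (56 − 62.3333)²/62.3333 = 0.6435
  (57 − 53.9664)²/53.9664 = 0.1705
  (74 − 70.7002)²/70.7002 = 0.1540
  (93 − 86.6667)²/86.6667 = 0.4628
  (72 − 75.0336)²/75.0336 = 0.1226
  (95 − 98.2998)²/98.2998 = 0.1108
χ² = 0.6435 + 0.1705 + 0.1540 + 0.4628 + 0.1226 + 0.1108 = 1.664

1.664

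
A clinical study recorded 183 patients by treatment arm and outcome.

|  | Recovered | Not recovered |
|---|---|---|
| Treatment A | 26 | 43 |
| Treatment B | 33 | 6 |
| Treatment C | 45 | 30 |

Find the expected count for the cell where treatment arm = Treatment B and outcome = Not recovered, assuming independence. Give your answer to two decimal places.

16.84

Row total (Treatment B) = 39; column total (Not recovered) = 79; grand total N = 183.
Expected count = (row total × column total) / N = 39 × 79 / 183 = 16.84.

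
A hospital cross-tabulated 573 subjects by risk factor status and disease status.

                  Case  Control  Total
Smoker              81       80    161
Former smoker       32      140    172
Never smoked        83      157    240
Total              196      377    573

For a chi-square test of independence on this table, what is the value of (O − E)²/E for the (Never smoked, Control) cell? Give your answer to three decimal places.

0.005

Row total (Never smoked) = 240; column total (Control) = 377; N = 573.
Expected count E = 240 × 377 / 573 = 157.9058.
Contribution = (O − E)²/E = (157 − 157.9058)² / 157.9058 = 0.005.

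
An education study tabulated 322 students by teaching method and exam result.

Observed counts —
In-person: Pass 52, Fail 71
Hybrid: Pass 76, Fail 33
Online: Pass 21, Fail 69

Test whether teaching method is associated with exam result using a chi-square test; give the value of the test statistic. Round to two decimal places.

Row totals: 123, 109, 90. Column totals: 149, 173. Grand total N = 322.
Expected counts (row total × column total / N):
  In-person, Pass: 123×149/322 = 56.916
  In-person, Fail: 123×173/322 = 66.084
  Hybrid, Pass: 109×149/322 = 50.438
  Hybrid, Fail: 109×173/322 = 58.562
  Online, Pass: 90×149/322 = 41.646
  Online, Fail: 90×173/322 = 48.354
Contributions (O − E)²/E:
  (52 − 56.916)²/56.916 = 0.4246
  (71 − 66.084)²/66.084 = 0.3657
  (76 − 50.438)²/50.438 = 12.9548
  (33 − 58.562)²/58.562 = 11.1577
  (21 − 41.646)²/41.646 = 10.2353
  (69 − 48.354)²/48.354 = 8.8153
χ² = 0.4246 + 0.3657 + 12.9548 + 11.1577 + 10.2353 + 8.8153 = 43.95

43.95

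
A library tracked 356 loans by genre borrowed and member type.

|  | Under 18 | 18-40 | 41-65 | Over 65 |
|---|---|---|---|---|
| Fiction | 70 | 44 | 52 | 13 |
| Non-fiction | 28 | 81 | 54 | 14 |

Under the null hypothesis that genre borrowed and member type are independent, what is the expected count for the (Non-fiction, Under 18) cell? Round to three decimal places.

48.725

Row total (Non-fiction) = 177; column total (Under 18) = 98; grand total N = 356.
Expected count = (row total × column total) / N = 177 × 98 / 356 = 48.725.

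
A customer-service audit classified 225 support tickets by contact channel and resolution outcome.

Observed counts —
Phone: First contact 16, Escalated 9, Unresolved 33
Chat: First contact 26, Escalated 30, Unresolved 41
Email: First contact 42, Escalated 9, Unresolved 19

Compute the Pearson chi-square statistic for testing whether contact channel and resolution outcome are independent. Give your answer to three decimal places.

28.282

Row totals: 58, 97, 70. Column totals: 84, 48, 93. Grand total N = 225.
Expected counts (row total × column total / N):
  Phone, First contact: 58×84/225 = 21.6533
  Phone, Escalated: 58×48/225 = 12.3733
  Phone, Unresolved: 58×93/225 = 23.9733
  Chat, First contact: 97×84/225 = 36.2133
  Chat, Escalated: 97×48/225 = 20.6933
  Chat, Unresolved: 97×93/225 = 40.0933
  Email, First contact: 70×84/225 = 26.1333
  Email, Escalated: 70×48/225 = 14.9333
  Email, Unresolved: 70×93/225 = 28.9333
Contributions (O − E)²/E:
  (16 − 21.6533)²/21.6533 = 1.4760
  (9 − 12.3733)²/12.3733 = 0.9197
  (33 − 23.9733)²/23.9733 = 3.3988
  (26 − 36.2133)²/36.2133 = 2.8805
  (30 − 20.6933)²/20.6933 = 4.1856
  (41 − 40.0933)²/40.0933 = 0.0205
  (42 − 26.1333)²/26.1333 = 9.6334
  (9 − 14.9333)²/14.9333 = 2.3574
  (19 − 28.9333)²/28.9333 = 3.4103
χ² = 1.4760 + 0.9197 + 3.3988 + 2.8805 + 4.1856 + 0.0205 + 9.6334 + 2.3574 + 3.4103 = 28.282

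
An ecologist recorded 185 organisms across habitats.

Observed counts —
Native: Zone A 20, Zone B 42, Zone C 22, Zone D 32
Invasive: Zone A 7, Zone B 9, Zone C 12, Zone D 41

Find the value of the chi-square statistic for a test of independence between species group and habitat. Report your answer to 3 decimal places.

21.083

Row totals: 116, 69. Column totals: 27, 51, 34, 73. Grand total N = 185.
Expected counts (row total × column total / N):
  Native, Zone A: 116×27/185 = 16.9297
  Native, Zone B: 116×51/185 = 31.9784
  Native, Zone C: 116×34/185 = 21.3189
  Native, Zone D: 116×73/185 = 45.7730
  Invasive, Zone A: 69×27/185 = 10.0703
  Invasive, Zone B: 69×51/185 = 19.0216
  Invasive, Zone C: 69×34/185 = 12.6811
  Invasive, Zone D: 69×73/185 = 27.2270
Contributions (O − E)²/E:
  (20 − 16.9297)²/16.9297 = 0.5568
  (42 − 31.9784)²/31.9784 = 3.1406
  (22 − 21.3189)²/21.3189 = 0.0218
  (32 − 45.7730)²/45.7730 = 4.1443
  (7 − 10.0703)²/10.0703 = 0.9361
  (9 − 19.0216)²/19.0216 = 5.2799
  (12 − 12.6811)²/12.6811 = 0.0366
  (41 − 27.2270)²/27.2270 = 6.9672
χ² = 0.5568 + 3.1406 + 0.0218 + 4.1443 + 0.9361 + 5.2799 + 0.0366 + 6.9672 = 21.083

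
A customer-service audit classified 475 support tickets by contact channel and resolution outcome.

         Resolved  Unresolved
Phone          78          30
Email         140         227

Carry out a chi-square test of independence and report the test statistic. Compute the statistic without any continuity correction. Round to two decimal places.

Row totals: 108, 367. Column totals: 218, 257. Grand total N = 475.
Expected counts (row total × column total / N):
  Phone, Resolved: 108×218/475 = 49.566
  Phone, Unresolved: 108×257/475 = 58.434
  Email, Resolved: 367×218/475 = 168.434
  Email, Unresolved: 367×257/475 = 198.566
Contributions (O − E)²/E:
  (78 − 49.566)²/49.566 = 16.3114
  (30 − 58.434)²/58.434 = 13.8360
  (140 − 168.434)²/168.434 = 4.8001
  (227 − 198.566)²/198.566 = 4.0717
χ² = 16.3114 + 13.8360 + 4.8001 + 4.0717 = 39.02

39.02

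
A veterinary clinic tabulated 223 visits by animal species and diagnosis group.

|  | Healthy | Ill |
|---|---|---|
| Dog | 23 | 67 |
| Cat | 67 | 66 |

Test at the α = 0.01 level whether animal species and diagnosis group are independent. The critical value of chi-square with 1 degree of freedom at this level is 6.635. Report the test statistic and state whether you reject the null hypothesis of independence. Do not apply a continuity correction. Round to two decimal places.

Row totals: 90, 133. Column totals: 90, 133. Grand total N = 223.
Expected counts (row total × column total / N):
  Dog, Healthy: 90×90/223 = 36.323
  Dog, Ill: 90×133/223 = 53.677
  Cat, Healthy: 133×90/223 = 53.677
  Cat, Ill: 133×133/223 = 79.323
Contributions (O − E)²/E:
  (23 − 36.323)²/36.323 = 4.8868
  (67 − 53.677)²/53.677 = 3.3069
  (67 − 53.677)²/53.677 = 3.3069
  (66 − 79.323)²/79.323 = 2.2377
χ² = 4.8868 + 3.3069 + 3.3069 + 2.2377 = 13.74
df = (2−1)(2−1) = 1. Since 13.74 > 6.635, reject the null hypothesis of independence at α = 0.01.

13.74; reject H₀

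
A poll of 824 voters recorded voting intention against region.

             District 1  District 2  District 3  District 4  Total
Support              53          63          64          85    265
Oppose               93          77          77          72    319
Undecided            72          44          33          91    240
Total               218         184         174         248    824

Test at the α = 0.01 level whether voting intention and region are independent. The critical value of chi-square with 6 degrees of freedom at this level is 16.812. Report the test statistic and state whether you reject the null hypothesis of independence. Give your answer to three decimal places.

28.550; reject H₀

Grand total N = 824.
Expected counts (row total × column total / N):
  Support, District 1: 265×218/824 = 70.1092
  Support, District 2: 265×184/824 = 59.1748
  Support, District 3: 265×174/824 = 55.9587
  Support, District 4: 265×248/824 = 79.7573
  Oppose, District 1: 319×218/824 = 84.3956
  Oppose, District 2: 319×184/824 = 71.2330
  Oppose, District 3: 319×174/824 = 67.3617
  Oppose, District 4: 319×248/824 = 96.0097
  Undecided, District 1: 240×218/824 = 63.4951
  Undecided, District 2: 240×184/824 = 53.5922
  Undecided, District 3: 240×174/824 = 50.6796
  Undecided, District 4: 240×248/824 = 72.2330
Contributions (O − E)²/E:
  (53 − 70.1092)²/70.1092 = 4.1753
  (63 − 59.1748)²/59.1748 = 0.2473
  (64 − 55.9587)²/55.9587 = 1.1555
  (85 − 79.7573)²/79.7573 = 0.3446
  (93 − 84.3956)²/84.3956 = 0.8772
  (77 − 71.2330)²/71.2330 = 0.4669
  (77 − 67.3617)²/67.3617 = 1.3791
  (72 − 96.0097)²/96.0097 = 6.0042
  (72 − 63.4951)²/63.4951 = 1.1392
  (44 − 53.5922)²/53.5922 = 1.7169
  (33 − 50.6796)²/50.6796 = 6.1675
  (91 − 72.2330)²/72.2330 = 4.8759
χ² = 4.1753 + 0.2473 + 1.1555 + 0.3446 + 0.8772 + 0.4669 + 1.3791 + 6.0042 + 1.1392 + 1.7169 + 6.1675 + 4.8759 = 28.550
df = (3−1)(4−1) = 6. Since 28.550 > 16.812, reject the null hypothesis of independence at α = 0.01.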